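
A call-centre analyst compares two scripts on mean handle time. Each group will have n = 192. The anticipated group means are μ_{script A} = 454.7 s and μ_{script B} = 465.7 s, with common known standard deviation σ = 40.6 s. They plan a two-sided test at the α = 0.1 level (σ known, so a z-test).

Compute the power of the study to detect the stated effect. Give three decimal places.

Power ≈ 0.844

Standardized effect: d = |μ_{script A} − μ_{script B}| / σ = |454.7 − 465.7| / 40.6 = 0.2709
Noncentrality parameter: δ = d·√(n/2) = 0.2709 × √(192/2) = 2.6546
Critical value for a two-sided test at α = 0.1: z_{α/2} = 1.645.
Power = Φ(δ − 1.645) + Φ(−δ − 1.645) = Φ(1.010) + Φ(-4.299) = 0.8437 + 0.0000 = 0.8437.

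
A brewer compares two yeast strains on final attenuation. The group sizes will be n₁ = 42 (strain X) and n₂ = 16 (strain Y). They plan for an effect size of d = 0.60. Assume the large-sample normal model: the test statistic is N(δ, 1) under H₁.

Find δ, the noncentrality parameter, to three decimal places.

δ ≈ 2.042

The noncentrality parameter scales effect size by the design's sample-size factor: δ = d / √(1/n₁ + 1/n₂) = 0.60 / √(1/42 + 1/16) = 2.0423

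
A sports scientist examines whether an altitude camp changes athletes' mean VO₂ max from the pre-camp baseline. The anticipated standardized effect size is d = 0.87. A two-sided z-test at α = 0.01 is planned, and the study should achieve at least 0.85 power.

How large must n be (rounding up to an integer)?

For power 0.85 need Φ(δ − z_{0.005}) = 0.85, so δ = z_{0.005} + z_{0.15} = 2.576 + 1.036 = 3.612.
(The Φ(−δ − z_{α/2}) term is vanishingly small for δ > 0 and is dropped in the standard sample-size formula.)
δ = d·√n ⇒ n = (δ/d)² = (3.612 / 0.87)² = 17.24.
Rounding up, n = 18.

n = 18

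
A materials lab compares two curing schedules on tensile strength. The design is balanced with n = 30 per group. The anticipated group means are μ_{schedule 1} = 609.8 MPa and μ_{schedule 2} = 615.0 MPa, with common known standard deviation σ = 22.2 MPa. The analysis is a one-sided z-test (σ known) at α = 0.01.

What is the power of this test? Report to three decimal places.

Power ≈ 0.078

Standardized effect: d = |μ_{schedule 1} − μ_{schedule 2}| / σ = |609.8 − 615.0| / 22.2 = 0.2342
Noncentrality parameter: λ = d·√(n/2) = 0.2342 × √(30/2) = 0.9072
One-sided α = 0.01 → critical value z_{0.01} = 2.326.
Power = Φ(λ − 2.326) = Φ(-1.419) = 0.0779.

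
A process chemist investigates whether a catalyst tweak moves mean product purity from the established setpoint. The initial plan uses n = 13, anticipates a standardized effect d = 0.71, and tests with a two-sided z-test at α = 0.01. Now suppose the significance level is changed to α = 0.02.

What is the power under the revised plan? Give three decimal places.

Power ≈ 0.592

δ = d·√n = 0.71 × √13 = 2.5599 (unchanged). New critical value: z_{0.01} = 2.326.
Revised power = Φ(δ − 2.326) + Φ(−δ − 2.326) = Φ(0.234) + Φ(-4.886) = 0.5923 + 0.0000 = 0.5924.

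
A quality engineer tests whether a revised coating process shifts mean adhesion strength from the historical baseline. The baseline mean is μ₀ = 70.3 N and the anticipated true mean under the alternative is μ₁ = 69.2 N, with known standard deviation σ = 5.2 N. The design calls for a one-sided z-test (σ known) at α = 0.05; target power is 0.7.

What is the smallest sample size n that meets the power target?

n = 106

Standardized effect: d = |μ₁ − μ₀| / σ = |69.2 − 70.3| / 5.2 = 0.2115
For power 0.7 need Φ(δ − z_{0.05}) = 0.7, so δ = z_{0.05} + z_{0.30} = 1.645 + 0.524 = 2.169.
δ = d·√n ⇒ n = (δ/d)² = (2.169 / 0.2115)² = 105.16.
Round up to the next whole unit.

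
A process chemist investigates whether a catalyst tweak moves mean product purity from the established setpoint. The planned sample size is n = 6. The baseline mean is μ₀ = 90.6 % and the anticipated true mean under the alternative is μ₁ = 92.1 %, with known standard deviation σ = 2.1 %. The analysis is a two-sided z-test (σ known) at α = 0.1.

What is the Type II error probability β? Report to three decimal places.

β ≈ 0.458

Standardized effect: d = |μ₁ − μ₀| / σ = |92.1 − 90.6| / 2.1 = 0.7143
Noncentrality parameter: δ = d·√n = 0.7143 × √6 = 1.7496
Critical value for a two-sided test at α = 0.1: z_{α/2} = 1.645.
Power = Φ(δ − 1.645) + Φ(−δ − 1.645) = Φ(0.105) + Φ(-3.394) = 0.5417 + 0.0003 = 0.5421.
Type II error: β = 1 − power = 1 − 0.5421 = 0.4579.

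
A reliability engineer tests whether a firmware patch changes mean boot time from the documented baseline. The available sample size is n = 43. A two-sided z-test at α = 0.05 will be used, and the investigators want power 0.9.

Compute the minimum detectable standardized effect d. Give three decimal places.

d ≈ 0.494

Required noncentrality: δ = z_{0.025} + z_{0.10} = 1.960 + 1.282 = 3.242.
(Lower-tail contribution to power is negligible for δ > 0.)
δ = d·√n ⇒ d = δ/√n = 3.242/√43 = 0.4943.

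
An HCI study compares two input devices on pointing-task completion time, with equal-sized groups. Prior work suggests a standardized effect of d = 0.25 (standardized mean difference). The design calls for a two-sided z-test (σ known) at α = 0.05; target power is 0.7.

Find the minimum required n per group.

n = 198 per group

Set Φ(δ − 1.960) = 0.7; then δ − 1.960 = Φ⁻¹(0.7) = 0.524, giving δ = 2.484.
(The Φ(−δ − z_{α/2}) term is vanishingly small for δ > 0 and is dropped in the standard sample-size formula.)
δ = d·√(n/2) ⇒ n = 2(δ/d)² = 2 × (2.484 / 0.25)² = 197.51.
Round up to the next whole unit.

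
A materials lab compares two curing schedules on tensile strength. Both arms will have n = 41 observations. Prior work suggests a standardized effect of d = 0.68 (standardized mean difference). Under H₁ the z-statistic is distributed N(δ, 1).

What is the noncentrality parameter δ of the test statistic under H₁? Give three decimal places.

δ ≈ 3.079

The noncentrality parameter scales effect size by the design's sample-size factor: δ = d·√(n/2) = 0.68 × √(41/2) = 3.0788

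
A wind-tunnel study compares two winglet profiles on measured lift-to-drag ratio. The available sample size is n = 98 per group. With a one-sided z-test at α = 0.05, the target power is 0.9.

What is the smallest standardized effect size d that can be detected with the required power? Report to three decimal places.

d ≈ 0.418

Required noncentrality: δ = z_{0.05} + z_{0.10} = 1.645 + 1.282 = 2.926.
δ = d·√(n/2) ⇒ d = δ/√(n/2) = 2.926/√(98/2) = 0.4181.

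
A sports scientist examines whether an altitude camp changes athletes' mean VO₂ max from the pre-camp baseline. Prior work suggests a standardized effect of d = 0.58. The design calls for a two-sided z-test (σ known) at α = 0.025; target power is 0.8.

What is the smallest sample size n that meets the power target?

n = 29

Set Φ(δ − 2.241) = 0.8; then δ − 2.241 = Φ⁻¹(0.8) = 0.842, giving δ = 3.083.
(For δ > 0 the lower-tail rejection region contributes negligibly to power, so the one-term inversion is standard.)
δ = d·√n ⇒ n = (δ/d)² = (3.083 / 0.58)² = 28.26.
Round up to the next whole unit.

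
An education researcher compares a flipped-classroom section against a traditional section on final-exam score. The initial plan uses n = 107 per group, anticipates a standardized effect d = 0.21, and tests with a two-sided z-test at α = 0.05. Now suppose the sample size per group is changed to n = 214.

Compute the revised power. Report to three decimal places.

Power ≈ 0.584

With n = 214 per group: δ = d·√(n/2) = 0.21 × √(214/2) = 2.1723. Critical value z_{0.025} = 1.960.
Revised power = Φ(δ − 1.960) + Φ(−δ − 1.960) = Φ(0.212) + Φ(-4.132) = 0.5841 + 0.0000 = 0.5841.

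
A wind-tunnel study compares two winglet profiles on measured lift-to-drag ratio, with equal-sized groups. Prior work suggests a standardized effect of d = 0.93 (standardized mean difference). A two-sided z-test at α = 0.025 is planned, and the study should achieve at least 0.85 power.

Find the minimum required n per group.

Set Φ(δ − 2.241) = 0.85; then δ − 2.241 = Φ⁻¹(0.85) = 1.036, giving δ = 3.278.
(For δ > 0 the lower-tail rejection region contributes negligibly to power, so the one-term inversion is standard.)
δ = d·√(n/2) ⇒ n = 2(δ/d)² = 2 × (3.278 / 0.93)² = 24.84.
Round up to the next whole unit.

n = 25 per group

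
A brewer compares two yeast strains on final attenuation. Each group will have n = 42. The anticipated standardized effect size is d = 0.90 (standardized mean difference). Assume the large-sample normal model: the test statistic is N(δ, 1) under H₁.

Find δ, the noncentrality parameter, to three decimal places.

δ ≈ 4.124

The noncentrality parameter scales effect size by the design's sample-size factor: δ = d·√(n/2) = 0.90 × √(42/2) = 4.1243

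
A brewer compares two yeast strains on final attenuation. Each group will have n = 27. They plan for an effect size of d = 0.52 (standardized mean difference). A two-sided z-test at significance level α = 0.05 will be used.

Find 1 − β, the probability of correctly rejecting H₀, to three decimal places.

Noncentrality parameter: λ = d·√(n/2) = 0.52 × √(27/2) = 1.9106
Critical value for a two-sided test at α = 0.05: z_{α/2} = 1.960.
Power = Φ(λ − 1.960) + Φ(−λ − 1.960) = Φ(-0.049) + Φ(-3.871) = 0.4803 + 0.0001 = 0.4804.

Power ≈ 0.480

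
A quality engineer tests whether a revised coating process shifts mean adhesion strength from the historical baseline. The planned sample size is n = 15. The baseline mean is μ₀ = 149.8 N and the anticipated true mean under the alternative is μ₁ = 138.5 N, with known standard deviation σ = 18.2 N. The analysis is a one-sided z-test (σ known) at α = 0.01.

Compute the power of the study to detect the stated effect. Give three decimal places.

Standardized effect: d = |μ₁ − μ₀| / σ = |138.5 − 149.8| / 18.2 = 0.6209
Noncentrality parameter: δ = d·√n = 0.6209 × √15 = 2.4047
One-sided α = 0.01 → critical value z_{0.01} = 2.326.
Power = Φ(δ − 2.326) = Φ(0.078) = 0.5312.

Power ≈ 0.531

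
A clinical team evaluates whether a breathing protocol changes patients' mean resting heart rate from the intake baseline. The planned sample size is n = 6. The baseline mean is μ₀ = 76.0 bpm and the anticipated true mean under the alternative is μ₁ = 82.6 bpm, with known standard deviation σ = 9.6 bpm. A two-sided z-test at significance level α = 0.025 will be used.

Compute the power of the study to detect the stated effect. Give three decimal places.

Standardized effect: d = |μ₁ − μ₀| / σ = |82.6 − 76.0| / 9.6 = 0.6875
Noncentrality parameter: λ = d·√n = 0.6875 × √6 = 1.6840
Two-sided α = 0.025 → critical value z_{0.0125} = 2.241.
Power = Φ(λ − 2.241) + Φ(−λ − 2.241) = Φ(-0.557) + Φ(-3.925) = 0.2886 + 0.0000 = 0.2887.

Power ≈ 0.289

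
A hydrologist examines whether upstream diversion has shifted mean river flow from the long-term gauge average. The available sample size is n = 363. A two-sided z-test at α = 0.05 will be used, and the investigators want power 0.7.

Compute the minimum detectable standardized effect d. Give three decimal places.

Required noncentrality: δ = z_{0.025} + z_{0.30} = 1.960 + 0.524 = 2.484.
(The second rejection-region term Φ(−δ − z_{α/2}) is negligible and dropped.)
δ = d·√n ⇒ d = δ/√n = 2.484/√363 = 0.1304.

d ≈ 0.130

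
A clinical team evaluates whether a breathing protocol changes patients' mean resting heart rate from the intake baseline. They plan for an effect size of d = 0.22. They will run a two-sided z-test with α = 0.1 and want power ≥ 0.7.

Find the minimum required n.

Set Φ(δ − 1.645) = 0.7; then δ − 1.645 = Φ⁻¹(0.7) = 0.524, giving δ = 2.169.
(Ignoring the negligible lower-tail rejection probability gives the usual closed-form inversion.)
δ = d·√n ⇒ n = (δ/d)² = (2.169 / 0.22)² = 97.22.
Rounding up, n = 98.

n = 98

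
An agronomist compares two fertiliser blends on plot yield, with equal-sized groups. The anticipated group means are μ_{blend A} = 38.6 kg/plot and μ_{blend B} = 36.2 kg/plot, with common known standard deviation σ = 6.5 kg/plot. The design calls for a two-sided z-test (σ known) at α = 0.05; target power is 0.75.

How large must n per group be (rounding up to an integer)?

n = 102 per group

Standardized effect: d = |μ_{blend A} − μ_{blend B}| / σ = |38.6 − 36.2| / 6.5 = 0.3692
For power 0.75 need Φ(δ − z_{0.025}) = 0.75, so δ = z_{0.025} + z_{0.25} = 1.960 + 0.674 = 2.634.
(The Φ(−δ − z_{α/2}) term is vanishingly small for δ > 0 and is dropped in the standard sample-size formula.)
δ = d·√(n/2) ⇒ n = 2(δ/d)² = 2 × (2.634 / 0.3692)² = 101.82.
Round up to the next whole unit.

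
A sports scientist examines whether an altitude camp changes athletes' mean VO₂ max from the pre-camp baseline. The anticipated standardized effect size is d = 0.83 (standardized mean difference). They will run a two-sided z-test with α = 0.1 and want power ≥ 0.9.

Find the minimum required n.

n = 13

For power 0.9 need Φ(δ − z_{0.05}) = 0.9, so δ = z_{0.05} + z_{0.10} = 1.645 + 1.282 = 2.926.
(The Φ(−δ − z_{α/2}) term is vanishingly small for δ > 0 and is dropped in the standard sample-size formula.)
δ = d·√n ⇒ n = (δ/d)² = (2.926 / 0.83)² = 12.43.
Rounding up, n = 13.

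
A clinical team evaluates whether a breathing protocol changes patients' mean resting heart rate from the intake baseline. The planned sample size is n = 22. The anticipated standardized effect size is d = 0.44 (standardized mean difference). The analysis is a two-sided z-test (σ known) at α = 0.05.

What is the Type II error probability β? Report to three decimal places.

β ≈ 0.459

Noncentrality parameter: δ = d·√n = 0.44 × √22 = 2.0638
Two-sided α = 0.05 → critical value z_{0.025} = 1.960.
Power = Φ(δ − 1.960) + Φ(−δ − 1.960) = Φ(0.104) + Φ(-4.024) = 0.5413 + 0.0000 = 0.5414.
Type II error: β = 1 − power = 1 − 0.5414 = 0.4586.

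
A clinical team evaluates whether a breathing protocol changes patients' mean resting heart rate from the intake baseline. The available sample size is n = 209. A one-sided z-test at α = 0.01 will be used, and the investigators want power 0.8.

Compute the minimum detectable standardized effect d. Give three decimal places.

Need Φ(δ − 2.326) = 0.8, so δ = 2.326 + 0.842 = 3.168.
δ = d·√n ⇒ d = δ/√n = 3.168/√209 = 0.2191.

d ≈ 0.219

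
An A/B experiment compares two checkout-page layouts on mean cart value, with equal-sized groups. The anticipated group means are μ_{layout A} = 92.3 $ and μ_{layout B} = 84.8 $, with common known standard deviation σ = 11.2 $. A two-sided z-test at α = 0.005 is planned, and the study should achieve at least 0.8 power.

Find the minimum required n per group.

Standardized effect: d = |μ_{layout A} − μ_{layout B}| / σ = |92.3 − 84.8| / 11.2 = 0.6696
Set Φ(δ − 2.807) = 0.8; then δ − 2.807 = Φ⁻¹(0.8) = 0.842, giving δ = 3.649.
(Ignoring the negligible lower-tail rejection probability gives the usual closed-form inversion.)
δ = d·√(n/2) ⇒ n = 2(δ/d)² = 2 × (3.649 / 0.6696)² = 59.38.
Rounding up, n = 60 per group.

n = 60 per group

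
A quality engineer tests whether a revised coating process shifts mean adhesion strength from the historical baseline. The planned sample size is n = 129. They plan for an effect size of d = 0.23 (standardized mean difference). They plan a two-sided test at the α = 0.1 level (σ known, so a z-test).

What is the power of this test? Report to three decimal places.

Noncentrality parameter: δ = d·√n = 0.23 × √129 = 2.6123
Two-sided α = 0.1 → critical value z_{0.05} = 1.645.
Power = Φ(δ − 1.645) + Φ(−δ − 1.645) = Φ(0.967) + Φ(-4.257) = 0.8333 + 0.0000 = 0.8333.

Power ≈ 0.833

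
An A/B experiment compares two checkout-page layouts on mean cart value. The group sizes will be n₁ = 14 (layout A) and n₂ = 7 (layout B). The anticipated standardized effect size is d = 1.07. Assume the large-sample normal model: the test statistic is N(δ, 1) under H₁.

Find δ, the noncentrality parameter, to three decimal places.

The noncentrality parameter scales effect size by the design's sample-size factor: δ = d / √(1/n₁ + 1/n₂) = 1.07 / √(1/14 + 1/7) = 2.3115

δ ≈ 2.311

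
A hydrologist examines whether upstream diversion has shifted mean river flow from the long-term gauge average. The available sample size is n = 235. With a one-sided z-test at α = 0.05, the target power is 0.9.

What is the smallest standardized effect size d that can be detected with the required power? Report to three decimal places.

d ≈ 0.191

Need Φ(δ − 1.645) = 0.9, so δ = 1.645 + 1.282 = 2.926.
δ = d·√n ⇒ d = δ/√n = 2.926/√235 = 0.1909.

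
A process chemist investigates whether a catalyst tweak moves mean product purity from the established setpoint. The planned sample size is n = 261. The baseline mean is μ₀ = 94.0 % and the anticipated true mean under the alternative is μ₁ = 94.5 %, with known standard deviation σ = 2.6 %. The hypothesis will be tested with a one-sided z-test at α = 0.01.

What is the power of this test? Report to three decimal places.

Power ≈ 0.782

Standardized effect: d = |μ₁ − μ₀| / σ = |94.5 − 94.0| / 2.6 = 0.1923
Noncentrality parameter: δ = d·√n = 0.1923 × √261 = 3.1068
Critical value for a one-sided test at α = 0.01: z_α = 2.326.
Power = P(Z > 2.326 − δ) = Φ(0.780) = 0.7824.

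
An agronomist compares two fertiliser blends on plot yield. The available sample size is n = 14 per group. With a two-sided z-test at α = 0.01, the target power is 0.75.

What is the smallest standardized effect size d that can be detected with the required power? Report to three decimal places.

d ≈ 1.229

Need Φ(δ − 2.576) = 0.75, so δ = 2.576 + 0.674 = 3.250.
(The second rejection-region term Φ(−δ − z_{α/2}) is negligible and dropped.)
δ = d·√(n/2) ⇒ d = δ/√(n/2) = 3.250/√(14/2) = 1.2285.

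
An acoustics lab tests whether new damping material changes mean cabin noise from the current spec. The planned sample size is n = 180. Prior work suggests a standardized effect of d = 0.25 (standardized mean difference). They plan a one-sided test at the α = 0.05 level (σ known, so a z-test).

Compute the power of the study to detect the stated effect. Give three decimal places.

Noncentrality parameter: δ = d·√n = 0.25 × √180 = 3.3541
One-sided α = 0.05 → critical value z_{0.05} = 1.645.
Power = Φ(δ − 1.645) = Φ(1.709) = 0.9563.

Power ≈ 0.956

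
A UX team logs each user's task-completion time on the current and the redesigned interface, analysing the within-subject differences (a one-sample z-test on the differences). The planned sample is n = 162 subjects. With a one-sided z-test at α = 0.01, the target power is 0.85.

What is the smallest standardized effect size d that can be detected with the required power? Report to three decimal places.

Need Φ(δ − 2.326) = 0.85, so δ = 2.326 + 1.036 = 3.363.
δ = d·√n ⇒ d = δ/√n = 3.363/√162 = 0.2642.

d ≈ 0.264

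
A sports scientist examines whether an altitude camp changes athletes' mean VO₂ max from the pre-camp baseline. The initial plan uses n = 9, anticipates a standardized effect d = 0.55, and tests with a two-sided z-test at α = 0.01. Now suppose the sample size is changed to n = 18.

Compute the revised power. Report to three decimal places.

With n = 18: δ = d·√n = 0.55 × √18 = 2.3335. Critical value z_{0.005} = 2.576.
Revised power = Φ(δ − 2.576) + Φ(−δ − 2.576) = Φ(-0.242) + Φ(-4.909) = 0.4042 + 0.0000 = 0.4042.

Power ≈ 0.404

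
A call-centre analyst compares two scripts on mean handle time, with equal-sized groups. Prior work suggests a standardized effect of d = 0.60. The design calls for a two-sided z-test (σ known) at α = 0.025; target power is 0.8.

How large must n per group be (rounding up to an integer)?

n = 53 per group

Set Φ(δ − 2.241) = 0.8; then δ − 2.241 = Φ⁻¹(0.8) = 0.842, giving δ = 3.083.
(The Φ(−δ − z_{α/2}) term is vanishingly small for δ > 0 and is dropped in the standard sample-size formula.)
δ = d·√(n/2) ⇒ n = 2(δ/d)² = 2 × (3.083 / 0.60)² = 52.81.
Rounding up, n = 53 per group.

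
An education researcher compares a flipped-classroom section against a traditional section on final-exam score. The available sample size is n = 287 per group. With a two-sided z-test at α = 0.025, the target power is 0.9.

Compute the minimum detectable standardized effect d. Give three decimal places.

d ≈ 0.294

Need Φ(δ − 2.241) = 0.9, so δ = 2.241 + 1.282 = 3.523.
(Lower-tail contribution to power is negligible for δ > 0.)
δ = d·√(n/2) ⇒ d = δ/√(n/2) = 3.523/√(287/2) = 0.2941.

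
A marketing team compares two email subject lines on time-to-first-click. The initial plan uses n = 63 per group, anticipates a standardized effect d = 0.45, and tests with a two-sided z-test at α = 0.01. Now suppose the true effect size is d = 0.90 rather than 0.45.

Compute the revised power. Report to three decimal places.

Power ≈ 0.993

With d = 0.90: δ = d·√(n/2) = 0.90 × √(63/2) = 5.0512. Critical value z_{0.005} = 2.576.
Revised power = Φ(δ − 2.576) + Φ(−δ − 2.576) = Φ(2.475) + Φ(-7.627) = 0.9933 + 0.0000 = 0.9933.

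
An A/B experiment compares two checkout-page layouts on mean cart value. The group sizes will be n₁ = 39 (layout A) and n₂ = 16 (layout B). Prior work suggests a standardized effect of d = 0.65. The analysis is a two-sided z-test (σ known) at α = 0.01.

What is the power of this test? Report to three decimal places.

Power ≈ 0.350

Noncentrality parameter: λ = d / √(1/n₁ + 1/n₂) = 0.65 / √(1/39 + 1/16) = 2.1894
Critical value for a two-sided test at α = 0.01: z_{α/2} = 2.576.
Power = Φ(λ − 2.576) + Φ(−λ − 2.576) = Φ(-0.386) + Φ(-4.765) = 0.3496 + 0.0000 = 0.3496.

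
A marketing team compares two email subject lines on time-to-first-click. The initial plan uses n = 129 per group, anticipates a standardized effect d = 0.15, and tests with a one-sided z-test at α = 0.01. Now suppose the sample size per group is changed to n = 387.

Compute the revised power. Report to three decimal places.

Power ≈ 0.405

With n = 387 per group: δ = d·√(n/2) = 0.15 × √(387/2) = 2.0866. Critical value z_{0.01} = 2.326.
Revised power = Φ(δ − 2.326) = Φ(-0.240) = 0.4052.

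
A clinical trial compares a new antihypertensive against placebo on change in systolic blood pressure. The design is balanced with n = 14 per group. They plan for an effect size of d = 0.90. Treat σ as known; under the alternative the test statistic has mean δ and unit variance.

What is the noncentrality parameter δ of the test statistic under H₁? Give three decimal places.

δ ≈ 2.381

The noncentrality parameter scales effect size by the design's sample-size factor: δ = d·√(n/2) = 0.90 × √(14/2) = 2.3812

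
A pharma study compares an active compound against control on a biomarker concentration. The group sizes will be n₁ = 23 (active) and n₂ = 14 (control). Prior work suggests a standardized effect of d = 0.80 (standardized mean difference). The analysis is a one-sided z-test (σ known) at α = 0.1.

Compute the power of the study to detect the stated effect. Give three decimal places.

Noncentrality parameter: δ = d / √(1/n₁ + 1/n₂) = 0.80 / √(1/23 + 1/14) = 2.3600
Critical value for a one-sided test at α = 0.1: z_α = 1.282.
Power = Φ(δ − 1.282) = Φ(1.078) = 0.8596.

Power ≈ 0.860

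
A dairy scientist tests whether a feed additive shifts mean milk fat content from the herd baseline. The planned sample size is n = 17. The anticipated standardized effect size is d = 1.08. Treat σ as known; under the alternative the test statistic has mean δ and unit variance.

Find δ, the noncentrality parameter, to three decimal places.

The noncentrality parameter scales effect size by the design's sample-size factor: δ = d·√n = 1.08 × √17 = 4.4530

δ ≈ 4.453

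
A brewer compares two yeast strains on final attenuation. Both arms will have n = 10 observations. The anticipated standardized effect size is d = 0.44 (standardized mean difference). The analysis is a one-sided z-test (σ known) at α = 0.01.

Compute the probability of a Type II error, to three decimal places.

β ≈ 0.910

Noncentrality parameter: δ = d·√(n/2) = 0.44 × √(10/2) = 0.9839
Critical value for a one-sided test at α = 0.01: z_α = 2.326.
Power = P(Z > 2.326 − δ) = Φ(-1.342) = 0.0897.
Type II error: β = 1 − power = 1 − 0.0897 = 0.9103.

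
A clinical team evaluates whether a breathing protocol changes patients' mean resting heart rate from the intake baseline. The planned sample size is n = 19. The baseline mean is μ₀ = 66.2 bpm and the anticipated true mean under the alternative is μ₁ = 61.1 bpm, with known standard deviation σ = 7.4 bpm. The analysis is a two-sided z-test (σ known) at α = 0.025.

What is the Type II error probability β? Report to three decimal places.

β ≈ 0.223

Standardized effect: d = |μ₁ − μ₀| / σ = |61.1 − 66.2| / 7.4 = 0.6892
Noncentrality parameter: δ = d·√n = 0.6892 × √19 = 3.0041
Critical value for a two-sided test at α = 0.025: z_{α/2} = 2.241.
Power = Φ(δ − 2.241) + Φ(−δ − 2.241) = Φ(0.763) + Φ(-5.246) = 0.7772 + 0.0000 = 0.7772.
Type II error: β = 1 − power = 1 − 0.7772 = 0.2228.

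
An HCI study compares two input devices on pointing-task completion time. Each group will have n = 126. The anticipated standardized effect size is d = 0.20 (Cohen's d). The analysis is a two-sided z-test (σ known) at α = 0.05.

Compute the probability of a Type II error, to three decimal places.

β ≈ 0.645

Noncentrality parameter: δ = d·√(n/2) = 0.20 × √(126/2) = 1.5875
Critical value for a two-sided test at α = 0.05: z_{α/2} = 1.960.
Power = Φ(δ − 1.960) + Φ(−δ − 1.960) = Φ(-0.373) + Φ(-3.547) = 0.3548 + 0.0002 = 0.3549.
Type II error: β = 1 − power = 1 − 0.3549 = 0.6451.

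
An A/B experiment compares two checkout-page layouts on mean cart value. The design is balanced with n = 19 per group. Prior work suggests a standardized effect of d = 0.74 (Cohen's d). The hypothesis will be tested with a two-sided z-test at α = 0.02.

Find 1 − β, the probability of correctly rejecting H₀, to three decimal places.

Power ≈ 0.482

Noncentrality parameter: λ = d·√(n/2) = 0.74 × √(19/2) = 2.2808
Two-sided α = 0.02 → critical value z_{0.01} = 2.326.
Power = Φ(λ − 2.326) + Φ(−λ − 2.326) = Φ(-0.046) + Φ(-4.607) = 0.4818 + 0.0000 = 0.4819.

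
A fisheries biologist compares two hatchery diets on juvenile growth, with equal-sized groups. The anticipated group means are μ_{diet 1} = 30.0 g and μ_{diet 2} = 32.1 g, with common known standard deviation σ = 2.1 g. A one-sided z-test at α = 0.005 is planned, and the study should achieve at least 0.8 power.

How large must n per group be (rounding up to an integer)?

n = 24 per group

Standardized effect: d = |μ_{diet 1} − μ_{diet 2}| / σ = |30.0 − 32.1| / 2.1 = 1.0000
Set Φ(δ − 2.576) = 0.8; then δ − 2.576 = Φ⁻¹(0.8) = 0.842, giving δ = 3.417.
δ = d·√(n/2) ⇒ n = 2(δ/d)² = 2 × (3.417 / 1.0000)² = 23.36.
Rounding up, n = 24 per group.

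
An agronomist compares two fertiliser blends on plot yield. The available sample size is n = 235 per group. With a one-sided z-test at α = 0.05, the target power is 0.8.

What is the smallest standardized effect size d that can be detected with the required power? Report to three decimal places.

Required noncentrality: δ = z_{0.05} + z_{0.20} = 1.645 + 0.842 = 2.486.
δ = d·√(n/2) ⇒ d = δ/√(n/2) = 2.486/√(235/2) = 0.2294.

d ≈ 0.229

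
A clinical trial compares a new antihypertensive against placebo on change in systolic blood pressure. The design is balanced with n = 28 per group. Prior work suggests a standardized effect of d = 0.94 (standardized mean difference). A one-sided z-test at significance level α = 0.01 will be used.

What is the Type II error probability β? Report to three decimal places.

β ≈ 0.117

Noncentrality parameter: λ = d·√(n/2) = 0.94 × √(28/2) = 3.5172
Critical value for a one-sided test at α = 0.01: z_α = 2.326.
Power = P(Z > 2.326 − λ) = Φ(1.191) = 0.8831.
Type II error: β = 1 − power = 1 − 0.8831 = 0.1169.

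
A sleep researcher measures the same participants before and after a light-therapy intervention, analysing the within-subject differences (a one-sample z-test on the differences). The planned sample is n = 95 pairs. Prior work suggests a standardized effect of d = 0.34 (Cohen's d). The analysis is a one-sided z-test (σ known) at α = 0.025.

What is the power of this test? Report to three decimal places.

Noncentrality parameter: δ = d·√n = 0.34 × √95 = 3.3139
One-sided α = 0.025 → critical value z_{0.025} = 1.960.
Power = Φ(δ − 1.960) = Φ(1.354) = 0.9121.

Power ≈ 0.912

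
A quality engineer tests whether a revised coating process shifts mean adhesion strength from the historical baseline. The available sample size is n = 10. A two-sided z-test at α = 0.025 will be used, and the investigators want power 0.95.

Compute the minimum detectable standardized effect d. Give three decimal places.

Required noncentrality: δ = z_{0.0125} + z_{0.05} = 2.241 + 1.645 = 3.886.
(Lower-tail contribution to power is negligible for δ > 0.)
δ = d·√n ⇒ d = δ/√n = 3.886/√10 = 1.2289.

d ≈ 1.229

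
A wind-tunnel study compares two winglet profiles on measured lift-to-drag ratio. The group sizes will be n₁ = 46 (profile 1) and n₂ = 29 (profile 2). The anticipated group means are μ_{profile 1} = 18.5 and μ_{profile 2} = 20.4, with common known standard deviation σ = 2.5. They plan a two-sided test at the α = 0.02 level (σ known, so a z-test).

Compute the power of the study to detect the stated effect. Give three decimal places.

Standardized effect: d = |μ_{profile 1} − μ_{profile 2}| / σ = |18.5 − 20.4| / 2.5 = 0.7600
Noncentrality parameter: δ = d / √(1/n₁ + 1/n₂) = 0.7600 / √(1/46 + 1/29) = 3.2052
Critical value for a two-sided test at α = 0.02: z_{α/2} = 2.326.
Power = Φ(δ − 2.326) + Φ(−δ − 2.326) = Φ(0.879) + Φ(-5.532) = 0.8103 + 0.0000 = 0.8103.

Power ≈ 0.810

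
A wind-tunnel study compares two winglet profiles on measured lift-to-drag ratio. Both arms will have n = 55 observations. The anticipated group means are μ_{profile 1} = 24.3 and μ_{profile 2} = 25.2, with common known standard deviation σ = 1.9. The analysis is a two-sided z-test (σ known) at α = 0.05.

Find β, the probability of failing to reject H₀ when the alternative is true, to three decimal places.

β ≈ 0.300

Standardized effect: d = |μ_{profile 1} − μ_{profile 2}| / σ = |24.3 − 25.2| / 1.9 = 0.4737
Noncentrality parameter: δ = d·√(n/2) = 0.4737 × √(55/2) = 2.4840
Two-sided α = 0.05 → critical value z_{0.025} = 1.960.
Power = Φ(δ − 1.960) + Φ(−δ − 1.960) = Φ(0.524) + Φ(-4.444) = 0.6999 + 0.0000 = 0.6999.
Type II error: β = 1 − power = 1 − 0.6999 = 0.3001.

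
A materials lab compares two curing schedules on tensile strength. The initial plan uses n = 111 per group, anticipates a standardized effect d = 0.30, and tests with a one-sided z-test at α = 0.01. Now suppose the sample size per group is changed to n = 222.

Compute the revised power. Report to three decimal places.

With n = 222 per group: δ = d·√(n/2) = 0.30 × √(222/2) = 3.1607. Critical value z_{0.01} = 2.326.
Revised power = Φ(δ − 2.326) = Φ(0.834) = 0.7980.

Power ≈ 0.798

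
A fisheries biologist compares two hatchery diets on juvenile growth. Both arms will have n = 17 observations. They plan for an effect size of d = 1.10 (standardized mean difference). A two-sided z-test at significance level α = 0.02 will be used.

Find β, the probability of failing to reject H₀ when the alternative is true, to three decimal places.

β ≈ 0.189

Noncentrality parameter: δ = d·√(n/2) = 1.10 × √(17/2) = 3.2070
Critical value for a two-sided test at α = 0.02: z_{α/2} = 2.326.
Power = Φ(δ − 2.326) + Φ(−δ − 2.326) = Φ(0.881) + Φ(-5.533) = 0.8108 + 0.0000 = 0.8108.
Type II error: β = 1 − power = 1 − 0.8108 = 0.1892.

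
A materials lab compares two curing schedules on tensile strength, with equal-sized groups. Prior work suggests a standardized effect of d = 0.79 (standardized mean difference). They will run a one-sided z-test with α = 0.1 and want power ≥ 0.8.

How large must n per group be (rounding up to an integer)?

n = 15 per group

Set Φ(δ − 1.282) = 0.8; then δ − 1.282 = Φ⁻¹(0.8) = 0.842, giving δ = 2.123.
δ = d·√(n/2) ⇒ n = 2(δ/d)² = 2 × (2.123 / 0.79)² = 14.45.
Rounding up, n = 15 per group.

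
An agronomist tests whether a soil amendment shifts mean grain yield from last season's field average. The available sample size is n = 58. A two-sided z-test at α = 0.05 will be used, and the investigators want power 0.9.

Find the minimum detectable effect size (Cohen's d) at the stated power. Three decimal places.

Need Φ(δ − 1.960) = 0.9, so δ = 1.960 + 1.282 = 3.242.
(Lower-tail contribution to power is negligible for δ > 0.)
δ = d·√n ⇒ d = δ/√n = 3.242/√58 = 0.4256.

d ≈ 0.426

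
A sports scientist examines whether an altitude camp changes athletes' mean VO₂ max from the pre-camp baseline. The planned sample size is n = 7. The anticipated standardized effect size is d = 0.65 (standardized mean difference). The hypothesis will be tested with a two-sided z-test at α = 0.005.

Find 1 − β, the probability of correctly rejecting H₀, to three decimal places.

Power ≈ 0.138

Noncentrality parameter: δ = d·√n = 0.65 × √7 = 1.7197
Critical value for a two-sided test at α = 0.005: z_{α/2} = 2.807.
Power = Φ(δ − 2.807) + Φ(−δ − 2.807) = Φ(-1.087) + Φ(-4.527) = 0.1385 + 0.0000 = 0.1385.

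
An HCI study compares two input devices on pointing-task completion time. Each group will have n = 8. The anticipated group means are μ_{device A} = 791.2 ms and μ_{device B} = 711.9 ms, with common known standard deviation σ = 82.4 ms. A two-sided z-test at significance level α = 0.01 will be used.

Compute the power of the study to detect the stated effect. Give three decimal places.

Power ≈ 0.258

Standardized effect: d = |μ_{device A} − μ_{device B}| / σ = |791.2 − 711.9| / 82.4 = 0.9624
Noncentrality parameter: λ = d·√(n/2) = 0.9624 × √(8/2) = 1.9248
Two-sided α = 0.01 → critical value z_{0.005} = 2.576.
Power = Φ(λ − 2.576) + Φ(−λ − 2.576) = Φ(-0.651) + Φ(-4.501) = 0.2575 + 0.0000 = 0.2575.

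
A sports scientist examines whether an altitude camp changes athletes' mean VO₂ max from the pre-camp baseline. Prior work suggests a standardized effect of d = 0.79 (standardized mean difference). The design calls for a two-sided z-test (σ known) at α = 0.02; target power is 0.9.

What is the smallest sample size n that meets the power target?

n = 21

For power 0.9 need Φ(δ − z_{0.01}) = 0.9, so δ = z_{0.01} + z_{0.10} = 2.326 + 1.282 = 3.608.
(For δ > 0 the lower-tail rejection region contributes negligibly to power, so the one-term inversion is standard.)
δ = d·√n ⇒ n = (δ/d)² = (3.608 / 0.79)² = 20.86.
Rounding up, n = 21.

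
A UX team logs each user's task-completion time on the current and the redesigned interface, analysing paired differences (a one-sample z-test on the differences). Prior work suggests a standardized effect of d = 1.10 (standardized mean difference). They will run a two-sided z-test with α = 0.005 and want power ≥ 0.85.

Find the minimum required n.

n = 13

For power 0.85 need Φ(δ − z_{0.0025}) = 0.85, so δ = z_{0.0025} + z_{0.15} = 2.807 + 1.036 = 3.843.
(Ignoring the negligible lower-tail rejection probability gives the usual closed-form inversion.)
δ = d·√n ⇒ n = (δ/d)² = (3.843 / 1.10)² = 12.21.
Round up to the next whole unit.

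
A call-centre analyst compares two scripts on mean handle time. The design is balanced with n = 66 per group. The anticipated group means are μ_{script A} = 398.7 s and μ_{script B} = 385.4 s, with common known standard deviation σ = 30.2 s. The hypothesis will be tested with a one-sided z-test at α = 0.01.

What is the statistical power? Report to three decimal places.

Power ≈ 0.581

Standardized effect: d = |μ_{script A} − μ_{script B}| / σ = |398.7 − 385.4| / 30.2 = 0.4404
Noncentrality parameter: δ = d·√(n/2) = 0.4404 × √(66/2) = 2.5299
Critical value for a one-sided test at α = 0.01: z_α = 2.326.
Power = P(Z > 2.326 − δ) = Φ(0.204) = 0.5806.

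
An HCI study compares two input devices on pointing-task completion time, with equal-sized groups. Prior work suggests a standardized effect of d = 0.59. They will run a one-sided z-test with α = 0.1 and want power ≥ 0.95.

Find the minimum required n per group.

Set Φ(δ − 1.282) = 0.95; then δ − 1.282 = Φ⁻¹(0.95) = 1.645, giving δ = 2.926.
δ = d·√(n/2) ⇒ n = 2(δ/d)² = 2 × (2.926 / 0.59)² = 49.20.
Rounding up, n = 50 per group.

n = 50 per group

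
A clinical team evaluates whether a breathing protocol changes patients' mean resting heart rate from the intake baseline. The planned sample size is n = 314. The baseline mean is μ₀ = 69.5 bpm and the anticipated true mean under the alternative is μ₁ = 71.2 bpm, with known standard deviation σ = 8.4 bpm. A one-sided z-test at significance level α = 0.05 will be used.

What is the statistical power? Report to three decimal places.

Power ≈ 0.974

Standardized effect: d = |μ₁ − μ₀| / σ = |71.2 − 69.5| / 8.4 = 0.2024
Noncentrality parameter: λ = d·√n = 0.2024 × √314 = 3.5862
One-sided α = 0.05 → critical value z_{0.05} = 1.645.
Power = Φ(λ − 1.645) = Φ(1.941) = 0.9739.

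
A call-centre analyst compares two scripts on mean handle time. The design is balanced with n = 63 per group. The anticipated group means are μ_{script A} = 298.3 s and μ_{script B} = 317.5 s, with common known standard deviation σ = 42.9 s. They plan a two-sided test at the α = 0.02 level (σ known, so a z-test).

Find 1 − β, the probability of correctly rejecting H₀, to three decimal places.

Power ≈ 0.574

Standardized effect: d = |μ_{script A} − μ_{script B}| / σ = |298.3 − 317.5| / 42.9 = 0.4476
Noncentrality parameter: δ = d·√(n/2) = 0.4476 × √(63/2) = 2.5119
Critical value for a two-sided test at α = 0.02: z_{α/2} = 2.326.
Power = Φ(δ − 2.326) + Φ(−δ − 2.326) = Φ(0.186) + Φ(-4.838) = 0.5736 + 0.0000 = 0.5736.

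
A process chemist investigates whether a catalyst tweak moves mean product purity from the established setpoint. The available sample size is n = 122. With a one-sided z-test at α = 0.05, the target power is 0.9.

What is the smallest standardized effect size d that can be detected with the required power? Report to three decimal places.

d ≈ 0.265

Need Φ(δ − 1.645) = 0.9, so δ = 1.645 + 1.282 = 2.926.
δ = d·√n ⇒ d = δ/√n = 2.926/√122 = 0.2649.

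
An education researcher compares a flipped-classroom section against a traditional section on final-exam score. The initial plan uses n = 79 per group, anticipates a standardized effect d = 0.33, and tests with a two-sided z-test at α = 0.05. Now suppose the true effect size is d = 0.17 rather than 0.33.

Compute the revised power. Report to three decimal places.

Power ≈ 0.188

With d = 0.17: δ = d·√(n/2) = 0.17 × √(79/2) = 1.0684. Critical value z_{0.025} = 1.960.
Revised power = Φ(δ − 1.960) + Φ(−δ − 1.960) = Φ(-0.892) + Φ(-3.028) = 0.1863 + 0.0012 = 0.1876.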